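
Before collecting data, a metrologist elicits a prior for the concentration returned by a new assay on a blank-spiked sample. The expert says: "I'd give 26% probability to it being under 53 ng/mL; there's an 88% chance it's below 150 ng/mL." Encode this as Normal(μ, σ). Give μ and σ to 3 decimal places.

μ = 87.320, σ = 53.346

The p-quantile of Normal(μ,σ) is μ + z_p·σ, with z_{0.26} = -0.6433 and z_{0.88} = 1.175.
Eliminate σ: μ = (z₂·x₁ − z₁·x₂)/(z₂ − z₁) = (1.175·53 − (-0.6433)·150)/1.818 = 87.320.
Then σ = (x₂ − x₁)/(z₂ − z₁) = (150 − 53)/1.818 = 53.346.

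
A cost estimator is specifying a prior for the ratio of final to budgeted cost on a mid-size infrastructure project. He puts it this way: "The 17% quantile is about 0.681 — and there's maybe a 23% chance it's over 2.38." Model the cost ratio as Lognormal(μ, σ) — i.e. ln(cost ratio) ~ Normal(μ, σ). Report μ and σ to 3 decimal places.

If T ~ Lognormal(μ,σ) then ln T ~ Normal(μ,σ), so the p-quantile of ln T is μ + z_p·σ.
ln(0.681) = -0.3842 and ln(2.38) = 0.8671; z_{0.17} = -0.9542, z_{0.77} = 0.7388.
σ = (0.8671 − -0.3842)/(0.7388 − (-0.9542)) = 0.739.
μ = -0.3842 − (-0.9542)·0.739 = 0.321.

μ ≈ 0.321, σ ≈ 0.739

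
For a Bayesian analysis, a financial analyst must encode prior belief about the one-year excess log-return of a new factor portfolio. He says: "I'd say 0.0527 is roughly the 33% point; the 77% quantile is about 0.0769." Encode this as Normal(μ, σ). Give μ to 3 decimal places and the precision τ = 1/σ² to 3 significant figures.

For Normal(μ,σ), the p-quantile is μ + z_p·σ. Here z_{0.33} = -0.4399, z_{0.77} = 0.7388.
So 0.0527 = μ − 0.4399σ and 0.0769 = μ + 0.7388σ.
Subtracting: σ = (0.0769 − 0.0527)/(0.7388 − (-0.4399)) = 0.021.
Then μ = 0.0527 − (-0.4399)·0.021 = 0.062.
Precision τ = 1/σ² = 1/0.02053² = 2370.

μ = 0.062, τ = 2370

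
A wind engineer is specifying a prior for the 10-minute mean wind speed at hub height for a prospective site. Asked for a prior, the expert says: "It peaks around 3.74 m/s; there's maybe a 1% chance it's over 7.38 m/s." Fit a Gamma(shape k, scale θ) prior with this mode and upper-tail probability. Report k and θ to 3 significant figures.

k ≈ 11.7, θ ≈ 0.351

Gamma(k,θ) with k>1 has mode (k−1)θ, so θ = 3.74/(k−1).
Need P(X < 7.38) = 0.99 with θ tied to k this way. Start at k = 2, θ = 3.74: P(X<7.38) ≈ 0.587.
Too low — raise k to concentrate. Iterating converges to k ≈ 11.7.
Then θ = 3.74/(11.7−1) ≈ 0.351.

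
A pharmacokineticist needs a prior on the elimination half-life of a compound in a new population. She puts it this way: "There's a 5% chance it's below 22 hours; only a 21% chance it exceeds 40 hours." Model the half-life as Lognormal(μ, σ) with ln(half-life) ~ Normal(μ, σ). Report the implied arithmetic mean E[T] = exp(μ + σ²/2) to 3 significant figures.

If T ~ Lognormal(μ,σ) then ln T ~ Normal(μ,σ), so the p-quantile of ln T is μ + z_p·σ.
ln(22) = 3.091 and ln(40) = 3.689; z_{0.05} = -1.645, z_{0.79} = 0.8064.
σ = (3.689 − 3.091)/(0.8064 − (-1.645)) = 0.244.
μ = 3.091 − (-1.645)·0.244 = 3.492.
E[T] = exp(μ + σ²/2) = exp(3.492 + 0.0297) = 33.9 hours.

E[T] ≈ 33.9 hours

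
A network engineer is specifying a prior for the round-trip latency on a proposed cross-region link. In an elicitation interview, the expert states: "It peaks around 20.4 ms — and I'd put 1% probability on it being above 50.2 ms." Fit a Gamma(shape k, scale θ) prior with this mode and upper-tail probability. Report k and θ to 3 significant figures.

Gamma(k,θ) with k>1 has mode (k−1)θ, so θ = 20.4/(k−1).
Need P(X < 50.2) = 0.99 with θ tied to k this way. Start at k = 2, θ = 20.4: P(X<50.2) ≈ 0.705.
Too low — raise k to concentrate. Iterating converges to k ≈ 6.81.
Then θ = 20.4/(6.81−1) ≈ 3.51.

k ≈ 6.81, θ ≈ 3.51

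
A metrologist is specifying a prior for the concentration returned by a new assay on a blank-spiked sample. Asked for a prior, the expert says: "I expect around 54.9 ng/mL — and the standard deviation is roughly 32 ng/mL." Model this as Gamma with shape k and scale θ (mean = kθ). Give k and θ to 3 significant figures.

For Gamma(k, scale θ): mean = kθ, variance = kθ², so CV = 1/√k.
CV = SD/mean = 32/54.9 = 0.5829, hence k = 1/CV² = 2.94.
Then θ = mean/k = 54.9/2.94 = 18.7.

k ≈ 2.94, θ ≈ 18.7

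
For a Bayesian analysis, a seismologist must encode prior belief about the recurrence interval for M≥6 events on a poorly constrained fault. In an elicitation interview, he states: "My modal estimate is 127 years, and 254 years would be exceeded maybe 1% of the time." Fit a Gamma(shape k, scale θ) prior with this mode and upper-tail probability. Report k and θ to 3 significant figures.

k ≈ 11.2, θ ≈ 12.4

Gamma(k,θ) with k>1 has mode (k−1)θ, so θ = 127/(k−1).
Need P(X < 254) = 0.99 with θ tied to k this way. Start at k = 2, θ = 127: P(X<254) ≈ 0.594.
Too low — raise k to concentrate. Iterating converges to k ≈ 11.2.
Then θ = 127/(11.2−1) ≈ 12.4.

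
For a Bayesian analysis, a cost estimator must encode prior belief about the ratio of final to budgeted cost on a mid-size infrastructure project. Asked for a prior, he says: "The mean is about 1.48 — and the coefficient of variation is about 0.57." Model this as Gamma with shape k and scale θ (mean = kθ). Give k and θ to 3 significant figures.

k ≈ 3.08, θ ≈ 0.481

For Gamma(k, scale θ): mean = kθ, variance = kθ², so CV = 1/√k.
CV = 0.57, hence k = 1/CV² = 3.08.
Then θ = mean/k = 1.48/3.08 = 0.481.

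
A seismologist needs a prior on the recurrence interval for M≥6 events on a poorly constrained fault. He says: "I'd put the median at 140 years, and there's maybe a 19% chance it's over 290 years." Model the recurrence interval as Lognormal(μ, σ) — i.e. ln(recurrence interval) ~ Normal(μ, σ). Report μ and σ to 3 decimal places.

μ ≈ 4.942, σ ≈ 0.830

If T ~ Lognormal(μ,σ) then ln T ~ Normal(μ,σ), so the p-quantile of ln T is μ + z_p·σ.
ln(140) = 4.942 and ln(290) = 5.67; z_{0.5} = 0, z_{0.81} = 0.8779.
σ = (5.67 − 4.942)/(0.8779 − (0)) = 0.830.
μ = 4.942 − (0)·0.830 = 4.942.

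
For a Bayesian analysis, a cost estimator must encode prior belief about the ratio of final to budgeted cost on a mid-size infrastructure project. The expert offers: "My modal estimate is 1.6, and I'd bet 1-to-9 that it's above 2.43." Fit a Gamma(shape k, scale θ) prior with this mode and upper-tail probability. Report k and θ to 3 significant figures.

k ≈ 11.7, θ ≈ 0.15

Gamma(k,θ) with k>1 has mode (k−1)θ, so θ = 1.6/(k−1).
Need P(X < 2.43) = 0.9 with θ tied to k this way. Start at k = 2, θ = 1.6: P(X<2.43) ≈ 0.448.
Too low — raise k to concentrate. Iterating converges to k ≈ 11.7.
Then θ = 1.6/(11.7−1) ≈ 0.15.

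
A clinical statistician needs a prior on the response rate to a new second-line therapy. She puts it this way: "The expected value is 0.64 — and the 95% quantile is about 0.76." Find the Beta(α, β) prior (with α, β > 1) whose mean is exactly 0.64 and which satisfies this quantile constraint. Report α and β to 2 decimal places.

α ≈ 25.30, β ≈ 14.23

With mean 0.64 fixed, write α = 0.64s, β = 0.36s where s = α+β.
Need P(θ < 0.76) = 0.95 under Beta(0.64s, 0.36s). Normal approximation: (q−m)/√(m(1−m)/s) ≈ z_{0.95} = 1.64, so s ≈ 0.64·0.36·(1.64)²/(0.76−0.64)² = 43.3.
At s = 43.3: P(θ<0.76) ≈ 0.958. Adjusting to match 0.95 gives s ≈ 39.53.
So α = 0.64·39.53 ≈ 25.30, β = 0.36·39.53 ≈ 14.23.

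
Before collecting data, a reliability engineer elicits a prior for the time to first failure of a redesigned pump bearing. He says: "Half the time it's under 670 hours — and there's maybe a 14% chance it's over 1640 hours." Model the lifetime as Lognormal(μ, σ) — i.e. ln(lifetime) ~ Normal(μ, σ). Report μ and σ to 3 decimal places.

If T ~ Lognormal(μ,σ) then ln T ~ Normal(μ,σ), so the p-quantile of ln T is μ + z_p·σ.
ln(670) = 6.507 and ln(1640) = 7.402; z_{0.5} = 0, z_{0.86} = 1.08.
σ = (7.402 − 6.507)/(1.08 − (0)) = 0.829.
μ = 6.507 − (0)·0.829 = 6.507.

μ ≈ 6.507, σ ≈ 0.829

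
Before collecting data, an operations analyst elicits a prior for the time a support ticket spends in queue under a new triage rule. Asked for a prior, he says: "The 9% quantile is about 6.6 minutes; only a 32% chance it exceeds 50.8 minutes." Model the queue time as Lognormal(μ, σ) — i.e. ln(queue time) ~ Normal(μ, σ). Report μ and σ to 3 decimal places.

If T ~ Lognormal(μ,σ) then ln T ~ Normal(μ,σ), so the p-quantile of ln T is μ + z_p·σ.
ln(6.6) = 1.887 and ln(50.8) = 3.928; z_{0.09} = -1.341, z_{0.68} = 0.4677.
σ = (3.928 − 1.887)/(0.4677 − (-1.341)) = 1.128.
μ = 1.887 − (-1.341)·1.128 = 3.400.

μ ≈ 3.400, σ ≈ 1.128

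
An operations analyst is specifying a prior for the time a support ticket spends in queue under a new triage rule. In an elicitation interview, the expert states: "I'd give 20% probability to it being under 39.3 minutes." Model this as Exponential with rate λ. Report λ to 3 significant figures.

P(T < 39.3) = 1 − e^(−λ·39.3) = 0.2, so λ = −ln(1−0.2)/39.3 = −ln(0.8)/39.3 = 0.00568.

λ ≈ 0.00568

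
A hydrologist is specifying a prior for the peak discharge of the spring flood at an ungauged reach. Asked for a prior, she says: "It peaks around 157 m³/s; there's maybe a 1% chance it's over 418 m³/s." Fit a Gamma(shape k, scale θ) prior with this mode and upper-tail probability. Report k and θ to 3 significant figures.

k ≈ 5.83, θ ≈ 32.5

Gamma(k,θ) with k>1 has mode (k−1)θ, so θ = 157/(k−1).
Need P(X < 418) = 0.99 with θ tied to k this way. Start at k = 2, θ = 157: P(X<418) ≈ 0.744.
Too low — raise k to concentrate. Iterating converges to k ≈ 5.83.
Then θ = 157/(5.83−1) ≈ 32.5.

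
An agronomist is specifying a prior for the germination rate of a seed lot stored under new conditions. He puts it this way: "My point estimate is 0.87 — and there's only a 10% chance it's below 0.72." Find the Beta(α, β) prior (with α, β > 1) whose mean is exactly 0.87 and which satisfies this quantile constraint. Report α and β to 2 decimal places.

α ≈ 7.76, β ≈ 1.16

With mean 0.87 fixed, write α = 0.87s, β = 0.13s where s = α+β.
Need P(θ < 0.72) = 0.1 under Beta(0.87s, 0.13s). Normal approximation: (q−m)/√(m(1−m)/s) ≈ z_{0.1} = -1.28, so s ≈ 0.87·0.13·(-1.28)²/(0.72−0.87)² = 8.3.
At s = 8.3: P(θ<0.72) ≈ 0.106. Adjusting to match 0.1 gives s ≈ 8.92.
So α = 0.87·8.92 ≈ 7.76, β = 0.13·8.92 ≈ 1.16.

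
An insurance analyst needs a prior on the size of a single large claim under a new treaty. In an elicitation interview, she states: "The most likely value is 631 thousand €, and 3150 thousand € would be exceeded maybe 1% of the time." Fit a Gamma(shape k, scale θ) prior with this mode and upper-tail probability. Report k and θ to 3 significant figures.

k ≈ 2.52, θ ≈ 416

Gamma(k,θ) with k>1 has mode (k−1)θ, so θ = 631/(k−1).
Need P(X < 3150) = 0.99 with θ tied to k this way. Start at k = 2, θ = 631: P(X<3150) ≈ 0.959.
Too low — raise k to concentrate. Iterating converges to k ≈ 2.52.
Then θ = 631/(2.52−1) ≈ 416.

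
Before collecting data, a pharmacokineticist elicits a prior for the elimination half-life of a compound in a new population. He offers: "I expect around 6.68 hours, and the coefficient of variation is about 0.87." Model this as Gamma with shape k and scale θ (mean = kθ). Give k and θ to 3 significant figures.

For Gamma(k, scale θ): mean = kθ, variance = kθ², so CV = 1/√k.
CV = 0.87, hence k = 1/CV² = 1.32.
Then θ = mean/k = 6.68/1.32 = 5.06.

k ≈ 1.32, θ ≈ 5.06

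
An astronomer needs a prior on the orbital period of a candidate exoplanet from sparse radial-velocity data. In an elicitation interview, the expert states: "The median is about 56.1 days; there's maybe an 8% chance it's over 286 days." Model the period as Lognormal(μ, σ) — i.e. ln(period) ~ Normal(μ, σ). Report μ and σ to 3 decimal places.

If T ~ Lognormal(μ,σ) then ln T ~ Normal(μ,σ), so the p-quantile of ln T is μ + z_p·σ.
ln(56.1) = 4.027 and ln(286) = 5.656; z_{0.5} = 0, z_{0.92} = 1.405.
σ = (5.656 − 4.027)/(1.405 − (0)) = 1.159.
μ = 4.027 − (0)·1.159 = 4.027.

μ ≈ 4.027, σ ≈ 1.159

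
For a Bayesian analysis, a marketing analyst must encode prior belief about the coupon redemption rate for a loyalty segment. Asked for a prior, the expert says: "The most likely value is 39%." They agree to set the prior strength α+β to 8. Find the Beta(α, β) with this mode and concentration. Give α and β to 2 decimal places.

α = 3.34, β = 4.66

For α,β > 1 the Beta mode is (α−1)/(α+β−2). With α+β = 8, the mode is (α−1)/6.
Set (α−1)/6 = 0.39 → α = 1 + 0.39·6 = 3.34.
β = 8 − α = 4.66.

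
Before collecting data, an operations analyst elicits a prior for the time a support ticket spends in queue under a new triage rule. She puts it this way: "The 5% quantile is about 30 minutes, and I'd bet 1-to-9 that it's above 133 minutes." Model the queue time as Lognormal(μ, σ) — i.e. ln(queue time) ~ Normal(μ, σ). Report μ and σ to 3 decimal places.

If T ~ Lognormal(μ,σ) then ln T ~ Normal(μ,σ), so the p-quantile of ln T is μ + z_p·σ.
ln(30) = 3.401 and ln(133) = 4.89; z_{0.05} = -1.645, z_{0.9} = 1.282.
σ = (4.89 − 3.401)/(1.282 − (-1.645)) = 0.509.
μ = 3.401 − (-1.645)·0.509 = 4.238.

μ ≈ 4.238, σ ≈ 0.509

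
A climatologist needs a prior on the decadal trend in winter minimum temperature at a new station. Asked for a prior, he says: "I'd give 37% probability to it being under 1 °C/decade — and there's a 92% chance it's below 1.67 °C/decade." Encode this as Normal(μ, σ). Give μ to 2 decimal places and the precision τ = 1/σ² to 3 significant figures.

μ = 1.13, τ = 6.72

For Normal(μ,σ), the p-quantile is μ + z_p·σ. Here z_{0.37} = -0.3319, z_{0.92} = 1.405.
So 1 = μ − 0.3319σ and 1.67 = μ + 1.405σ.
Subtracting: σ = (1.67 − 1)/(1.405 − (-0.3319)) = 0.39.
Then μ = 1 − (-0.3319)·0.39 = 1.13.
Precision τ = 1/σ² = 1/0.3857² = 6.72.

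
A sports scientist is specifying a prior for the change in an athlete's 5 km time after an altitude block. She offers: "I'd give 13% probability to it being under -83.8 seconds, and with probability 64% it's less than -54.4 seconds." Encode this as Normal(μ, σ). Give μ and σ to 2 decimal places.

μ = -61.50, σ = 19.80

The p-quantile of Normal(μ,σ) is μ + z_p·σ, with z_{0.13} = -1.126 and z_{0.64} = 0.3585.
Eliminate σ: μ = (z₂·x₁ − z₁·x₂)/(z₂ − z₁) = (0.3585·-83.8 − (-1.126)·-54.4)/1.485 = -61.50.
Then σ = (x₂ − x₁)/(z₂ − z₁) = (-54.4 − -83.8)/1.485 = 19.80.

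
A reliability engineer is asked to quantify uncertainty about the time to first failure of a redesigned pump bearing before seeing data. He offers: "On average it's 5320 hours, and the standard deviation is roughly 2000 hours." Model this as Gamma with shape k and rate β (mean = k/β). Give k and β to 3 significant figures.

k ≈ 7.08, β ≈ 0.00133

For Gamma(k, rate β): mean = k/β, variance = k/β², so CV = 1/√k.
CV = SD/mean = 2000/5320 = 0.3759, hence k = 1/CV² = 7.08.
Then β = k/mean = 7.08/5320 = 0.00133.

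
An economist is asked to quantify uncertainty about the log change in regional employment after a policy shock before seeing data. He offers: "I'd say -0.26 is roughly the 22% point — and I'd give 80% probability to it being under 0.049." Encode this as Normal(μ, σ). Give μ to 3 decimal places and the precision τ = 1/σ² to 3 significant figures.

μ = -0.112, τ = 27.3

The p-quantile of Normal(μ,σ) is μ + z_p·σ, with z_{0.22} = -0.7722 and z_{0.8} = 0.8416.
Eliminate σ: μ = (z₂·x₁ − z₁·x₂)/(z₂ − z₁) = (0.8416·-0.26 − (-0.7722)·0.049)/1.614 = -0.112.
Then σ = (x₂ − x₁)/(z₂ − z₁) = (0.049 − -0.26)/1.614 = 0.191.
Precision τ = 1/σ² = 1/0.1915² = 27.3.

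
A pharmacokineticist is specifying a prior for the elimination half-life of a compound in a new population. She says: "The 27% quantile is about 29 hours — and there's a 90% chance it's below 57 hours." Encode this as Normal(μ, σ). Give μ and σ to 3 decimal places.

μ = 38.058, σ = 14.781

The p-quantile of Normal(μ,σ) is μ + z_p·σ, with z_{0.27} = -0.6128 and z_{0.9} = 1.282.
Eliminate σ: μ = (z₂·x₁ − z₁·x₂)/(z₂ − z₁) = (1.282·29 − (-0.6128)·57)/1.894 = 38.058.
Then σ = (x₂ − x₁)/(z₂ − z₁) = (57 − 29)/1.894 = 14.781.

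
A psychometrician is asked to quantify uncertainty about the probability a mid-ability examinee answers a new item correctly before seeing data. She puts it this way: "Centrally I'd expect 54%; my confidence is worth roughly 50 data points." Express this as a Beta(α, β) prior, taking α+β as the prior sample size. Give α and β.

α = 27, β = 23

Under the effective-sample-size interpretation, Beta(α, β) has prior mean α/(α+β) and prior sample size α+β.
So α+β = 50 and α/(α+β) = 0.54, giving α = 0.54·50 = 27 and β = 50 − 27 = 23.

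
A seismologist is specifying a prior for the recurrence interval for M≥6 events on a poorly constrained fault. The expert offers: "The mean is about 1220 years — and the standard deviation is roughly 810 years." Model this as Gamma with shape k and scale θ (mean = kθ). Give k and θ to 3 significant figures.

k ≈ 2.27, θ ≈ 538

For Gamma(k, scale θ): mean = kθ, variance = kθ², so CV = 1/√k.
CV = SD/mean = 810/1220 = 0.6639, hence k = 1/CV² = 2.27.
Then θ = mean/k = 1220/2.27 = 538.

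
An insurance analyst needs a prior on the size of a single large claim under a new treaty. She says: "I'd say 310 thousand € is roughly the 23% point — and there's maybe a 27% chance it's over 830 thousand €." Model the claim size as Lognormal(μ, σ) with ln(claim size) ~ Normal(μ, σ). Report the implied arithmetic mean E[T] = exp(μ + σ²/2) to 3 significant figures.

E[T] ≈ 693 thousand €

If T ~ Lognormal(μ,σ) then ln T ~ Normal(μ,σ), so the p-quantile of ln T is μ + z_p·σ.
ln(310) = 5.737 and ln(830) = 6.721; z_{0.23} = -0.7388, z_{0.73} = 0.6128.
σ = (6.721 − 5.737)/(0.6128 − (-0.7388)) = 0.729.
μ = 5.737 − (-0.7388)·0.729 = 6.275.
E[T] = exp(μ + σ²/2) = exp(6.275 + 0.2654) = 693 thousand €.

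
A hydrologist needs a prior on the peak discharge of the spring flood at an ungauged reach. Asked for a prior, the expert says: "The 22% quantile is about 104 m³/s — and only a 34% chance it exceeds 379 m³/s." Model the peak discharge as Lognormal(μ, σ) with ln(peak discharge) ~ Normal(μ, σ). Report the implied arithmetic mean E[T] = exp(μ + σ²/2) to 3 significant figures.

E[T] ≈ 438 m³/s

If T ~ Lognormal(μ,σ) then ln T ~ Normal(μ,σ), so the p-quantile of ln T is μ + z_p·σ.
ln(104) = 4.644 and ln(379) = 5.938; z_{0.22} = -0.7722, z_{0.66} = 0.4125.
σ = (5.938 − 4.644)/(0.4125 − (-0.7722)) = 1.092.
μ = 4.644 − (-0.7722)·1.092 = 5.487.
E[T] = exp(μ + σ²/2) = exp(5.487 + 0.5958) = 438 m³/s.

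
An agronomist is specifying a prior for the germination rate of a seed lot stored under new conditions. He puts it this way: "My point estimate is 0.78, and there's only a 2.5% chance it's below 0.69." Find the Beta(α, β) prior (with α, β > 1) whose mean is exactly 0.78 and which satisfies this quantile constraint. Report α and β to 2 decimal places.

With mean 0.78 fixed, write α = 0.78s, β = 0.22s where s = α+β.
Need P(θ < 0.69) = 0.025 under Beta(0.78s, 0.22s). Normal approximation: (q−m)/√(m(1−m)/s) ≈ z_{0.025} = -1.96, so s ≈ 0.78·0.22·(-1.96)²/(0.69−0.78)² = 81.4.
At s = 81.4: P(θ<0.69) ≈ 0.032. Adjusting to match 0.025 gives s ≈ 91.24.
So α = 0.78·91.24 ≈ 71.17, β = 0.22·91.24 ≈ 20.07.

α ≈ 71.17, β ≈ 20.07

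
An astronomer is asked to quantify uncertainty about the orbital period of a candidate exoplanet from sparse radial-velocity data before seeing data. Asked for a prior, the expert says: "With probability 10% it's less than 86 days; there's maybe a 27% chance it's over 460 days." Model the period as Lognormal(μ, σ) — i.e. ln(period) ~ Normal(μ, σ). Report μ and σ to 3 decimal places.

μ ≈ 5.589, σ ≈ 0.885

If T ~ Lognormal(μ,σ) then ln T ~ Normal(μ,σ), so the p-quantile of ln T is μ + z_p·σ.
ln(86) = 4.454 and ln(460) = 6.131; z_{0.1} = -1.282, z_{0.73} = 0.6128.
σ = (6.131 − 4.454)/(0.6128 − (-1.282)) = 0.885.
μ = 4.454 − (-1.282)·0.885 = 5.589.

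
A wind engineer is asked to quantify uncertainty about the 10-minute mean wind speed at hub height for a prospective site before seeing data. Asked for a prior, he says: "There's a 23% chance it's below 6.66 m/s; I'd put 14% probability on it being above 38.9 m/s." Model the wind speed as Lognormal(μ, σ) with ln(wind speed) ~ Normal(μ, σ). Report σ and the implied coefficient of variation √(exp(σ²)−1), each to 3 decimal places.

If T ~ Lognormal(μ,σ) then ln T ~ Normal(μ,σ), so the p-quantile of ln T is μ + z_p·σ.
ln(6.66) = 1.896 and ln(38.9) = 3.661; z_{0.23} = -0.7388, z_{0.86} = 1.08.
σ = (3.661 − 1.896)/(1.08 − (-0.7388)) = 0.970.
μ = 1.896 − (-0.7388)·0.970 = 2.613.
CV = √(exp(σ²)−1) = √(exp(0.9412)−1) = 1.250.

σ ≈ 0.970, CV ≈ 1.250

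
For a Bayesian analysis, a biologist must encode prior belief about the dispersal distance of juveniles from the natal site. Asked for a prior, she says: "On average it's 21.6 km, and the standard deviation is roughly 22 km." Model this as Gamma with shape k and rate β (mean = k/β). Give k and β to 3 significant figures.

For Gamma(k, rate β): mean = k/β, variance = k/β², so CV = 1/√k.
CV = SD/mean = 22/21.6 = 1.019, hence k = 1/CV² = 0.964.
Then β = k/mean = 0.964/21.6 = 0.0446.

k ≈ 0.964, β ≈ 0.0446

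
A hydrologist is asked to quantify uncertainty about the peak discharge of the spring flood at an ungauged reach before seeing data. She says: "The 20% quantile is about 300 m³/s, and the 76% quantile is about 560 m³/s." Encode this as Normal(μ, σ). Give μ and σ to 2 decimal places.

μ = 441.36, σ = 167.97

For Normal(μ,σ), the p-quantile is μ + z_p·σ. Here z_{0.2} = -0.8416, z_{0.76} = 0.7063.
So 300 = μ − 0.8416σ and 560 = μ + 0.7063σ.
Subtracting: σ = (560 − 300)/(0.7063 − (-0.8416)) = 167.97.
Then μ = 300 − (-0.8416)·167.97 = 441.36.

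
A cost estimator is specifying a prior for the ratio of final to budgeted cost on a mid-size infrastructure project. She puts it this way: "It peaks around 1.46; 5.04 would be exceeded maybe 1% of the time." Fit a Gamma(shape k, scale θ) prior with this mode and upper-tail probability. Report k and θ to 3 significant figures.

Gamma(k,θ) with k>1 has mode (k−1)θ, so θ = 1.46/(k−1).
Need P(X < 5.04) = 0.99 with θ tied to k this way. Start at k = 2, θ = 1.46: P(X<5.04) ≈ 0.859.
Too low — raise k to concentrate. Iterating converges to k ≈ 3.83.
Then θ = 1.46/(3.83−1) ≈ 0.516.

k ≈ 3.83, θ ≈ 0.516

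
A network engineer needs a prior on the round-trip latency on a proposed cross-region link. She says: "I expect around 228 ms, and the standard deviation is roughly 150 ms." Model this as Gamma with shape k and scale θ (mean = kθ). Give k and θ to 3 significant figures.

For Gamma(k, scale θ): mean = kθ, variance = kθ², so CV = 1/√k.
CV = SD/mean = 150/228 = 0.6579, hence k = 1/CV² = 2.31.
Then θ = mean/k = 228/2.31 = 98.7.

k ≈ 2.31, θ ≈ 98.7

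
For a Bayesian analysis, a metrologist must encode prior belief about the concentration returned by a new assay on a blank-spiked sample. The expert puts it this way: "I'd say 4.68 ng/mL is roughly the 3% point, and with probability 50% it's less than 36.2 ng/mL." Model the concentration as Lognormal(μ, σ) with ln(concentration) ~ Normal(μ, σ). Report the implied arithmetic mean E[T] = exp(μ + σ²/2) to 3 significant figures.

E[T] ≈ 65.4 ng/mL

If T ~ Lognormal(μ,σ) then ln T ~ Normal(μ,σ), so the p-quantile of ln T is μ + z_p·σ.
ln(4.68) = 1.543 and ln(36.2) = 3.589; z_{0.03} = -1.881, z_{0.5} = 0.
σ = (3.589 − 1.543)/(0 − (-1.881)) = 1.088.
μ = 1.543 − (-1.881)·1.088 = 3.589.
E[T] = exp(μ + σ²/2) = exp(3.589 + 0.5916) = 65.4 ng/mL.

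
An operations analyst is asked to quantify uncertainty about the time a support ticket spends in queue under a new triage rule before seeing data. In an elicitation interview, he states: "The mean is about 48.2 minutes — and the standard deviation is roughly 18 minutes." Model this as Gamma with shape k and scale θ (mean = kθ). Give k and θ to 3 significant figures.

For Gamma(k, scale θ): mean = kθ, variance = kθ², so CV = 1/√k.
CV = SD/mean = 18/48.2 = 0.3734, hence k = 1/CV² = 7.17.
Then θ = mean/k = 48.2/7.17 = 6.72.

k ≈ 7.17, θ ≈ 6.72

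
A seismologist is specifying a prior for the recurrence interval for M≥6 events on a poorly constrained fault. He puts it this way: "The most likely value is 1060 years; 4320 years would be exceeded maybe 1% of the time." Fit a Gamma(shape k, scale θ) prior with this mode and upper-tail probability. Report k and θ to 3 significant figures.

Gamma(k,θ) with k>1 has mode (k−1)θ, so θ = 1060/(k−1).
Need P(X < 4320) = 0.99 with θ tied to k this way. Start at k = 2, θ = 1060: P(X<4320) ≈ 0.914.
Too low — raise k to concentrate. Iterating converges to k ≈ 3.11.
Then θ = 1060/(3.11−1) ≈ 503.

k ≈ 3.11, θ ≈ 503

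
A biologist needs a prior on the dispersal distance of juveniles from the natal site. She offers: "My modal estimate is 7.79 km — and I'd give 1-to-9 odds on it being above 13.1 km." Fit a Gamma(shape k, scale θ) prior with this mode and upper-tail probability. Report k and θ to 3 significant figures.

k ≈ 8, θ ≈ 1.11

Gamma(k,θ) with k>1 has mode (k−1)θ, so θ = 7.79/(k−1).
Need P(X < 13.1) = 0.9 with θ tied to k this way. Start at k = 2, θ = 7.79: P(X<13.1) ≈ 0.501.
Too low — raise k to concentrate. Iterating converges to k ≈ 8.
Then θ = 7.79/(8−1) ≈ 1.11.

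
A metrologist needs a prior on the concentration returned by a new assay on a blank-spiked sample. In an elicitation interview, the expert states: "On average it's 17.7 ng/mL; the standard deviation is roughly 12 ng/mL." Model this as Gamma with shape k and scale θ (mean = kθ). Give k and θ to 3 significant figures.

For Gamma(k, scale θ): mean = kθ, variance = kθ², so CV = 1/√k.
CV = SD/mean = 12/17.7 = 0.678, hence k = 1/CV² = 2.18.
Then θ = mean/k = 17.7/2.18 = 8.14.

k ≈ 2.18, θ ≈ 8.14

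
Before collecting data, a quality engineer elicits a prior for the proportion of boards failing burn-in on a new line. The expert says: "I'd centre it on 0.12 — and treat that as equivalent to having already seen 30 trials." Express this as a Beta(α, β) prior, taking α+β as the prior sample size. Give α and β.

α = 3.6, β = 26.4

Under the effective-sample-size interpretation, Beta(α, β) has prior mean α/(α+β) and prior sample size α+β.
So α+β = 30 and α/(α+β) = 0.12, giving α = 0.12·30 = 3.6 and β = 30 − 3.6 = 26.4.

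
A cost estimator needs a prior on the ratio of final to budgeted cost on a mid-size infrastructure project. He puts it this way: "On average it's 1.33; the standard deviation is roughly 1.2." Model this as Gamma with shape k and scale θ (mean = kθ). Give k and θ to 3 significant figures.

For Gamma(k, scale θ): mean = kθ, variance = kθ², so CV = 1/√k.
CV = SD/mean = 1.2/1.33 = 0.9023, hence k = 1/CV² = 1.23.
Then θ = mean/k = 1.33/1.23 = 1.08.

k ≈ 1.23, θ ≈ 1.08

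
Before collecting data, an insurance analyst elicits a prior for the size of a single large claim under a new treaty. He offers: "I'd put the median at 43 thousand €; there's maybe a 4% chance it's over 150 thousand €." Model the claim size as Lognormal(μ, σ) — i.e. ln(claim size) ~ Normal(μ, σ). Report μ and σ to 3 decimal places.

μ ≈ 3.761, σ ≈ 0.714

If T ~ Lognormal(μ,σ) then ln T ~ Normal(μ,σ), so the p-quantile of ln T is μ + z_p·σ.
ln(43) = 3.761 and ln(150) = 5.011; z_{0.5} = 0, z_{0.96} = 1.751.
σ = (5.011 − 3.761)/(1.751 − (0)) = 0.714.
μ = 3.761 − (0)·0.714 = 3.761.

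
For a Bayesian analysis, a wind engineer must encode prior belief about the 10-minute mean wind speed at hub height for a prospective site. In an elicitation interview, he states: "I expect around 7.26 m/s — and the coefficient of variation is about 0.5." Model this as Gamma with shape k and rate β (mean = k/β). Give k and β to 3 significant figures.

k ≈ 4, β ≈ 0.551

For Gamma(k, rate β): mean = k/β, variance = k/β², so CV = 1/√k.
CV = 0.5, hence k = 1/CV² = 4.
Then β = k/mean = 4/7.26 = 0.551.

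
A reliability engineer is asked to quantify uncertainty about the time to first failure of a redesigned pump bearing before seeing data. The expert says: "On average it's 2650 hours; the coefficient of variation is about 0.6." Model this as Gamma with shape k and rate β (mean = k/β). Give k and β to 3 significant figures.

For Gamma(k, rate β): mean = k/β, variance = k/β², so CV = 1/√k.
CV = 0.6, hence k = 1/CV² = 2.78.
Then β = k/mean = 2.78/2650 = 0.00105.

k ≈ 2.78, β ≈ 0.00105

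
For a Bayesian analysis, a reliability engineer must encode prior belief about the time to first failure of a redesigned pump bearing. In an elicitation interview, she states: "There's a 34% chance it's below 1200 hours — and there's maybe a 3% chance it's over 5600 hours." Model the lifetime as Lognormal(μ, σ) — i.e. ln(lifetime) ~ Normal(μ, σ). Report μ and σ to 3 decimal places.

μ ≈ 7.367, σ ≈ 0.672

If T ~ Lognormal(μ,σ) then ln T ~ Normal(μ,σ), so the p-quantile of ln T is μ + z_p·σ.
ln(1200) = 7.09 and ln(5600) = 8.631; z_{0.34} = -0.4125, z_{0.97} = 1.881.
σ = (8.631 − 7.09)/(1.881 − (-0.4125)) = 0.672.
μ = 7.09 − (-0.4125)·0.672 = 7.367.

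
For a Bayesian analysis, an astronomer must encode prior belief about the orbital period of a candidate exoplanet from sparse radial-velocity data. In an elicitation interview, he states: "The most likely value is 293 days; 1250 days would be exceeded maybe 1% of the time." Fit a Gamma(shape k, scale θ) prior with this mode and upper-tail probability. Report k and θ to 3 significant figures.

k ≈ 2.95, θ ≈ 150

Gamma(k,θ) with k>1 has mode (k−1)θ, so θ = 293/(k−1).
Need P(X < 1250) = 0.99 with θ tied to k this way. Start at k = 2, θ = 293: P(X<1250) ≈ 0.926.
Too low — raise k to concentrate. Iterating converges to k ≈ 2.95.
Then θ = 293/(2.95−1) ≈ 150.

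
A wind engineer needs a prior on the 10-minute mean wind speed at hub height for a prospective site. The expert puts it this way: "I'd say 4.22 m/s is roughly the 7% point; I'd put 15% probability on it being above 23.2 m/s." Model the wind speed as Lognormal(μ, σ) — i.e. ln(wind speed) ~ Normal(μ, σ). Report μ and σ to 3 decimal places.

If T ~ Lognormal(μ,σ) then ln T ~ Normal(μ,σ), so the p-quantile of ln T is μ + z_p·σ.
ln(4.22) = 1.44 and ln(23.2) = 3.144; z_{0.07} = -1.476, z_{0.85} = 1.036.
σ = (3.144 − 1.44)/(1.036 − (-1.476)) = 0.678.
μ = 1.44 − (-1.476)·0.678 = 2.441.

μ ≈ 2.441, σ ≈ 0.678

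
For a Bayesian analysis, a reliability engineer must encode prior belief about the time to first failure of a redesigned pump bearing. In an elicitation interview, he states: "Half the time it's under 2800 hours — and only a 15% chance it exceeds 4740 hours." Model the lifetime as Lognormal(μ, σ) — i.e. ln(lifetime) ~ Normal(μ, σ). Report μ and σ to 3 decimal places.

If T ~ Lognormal(μ,σ) then ln T ~ Normal(μ,σ), so the p-quantile of ln T is μ + z_p·σ.
ln(2800) = 7.937 and ln(4740) = 8.464; z_{0.5} = 0, z_{0.85} = 1.036.
σ = (8.464 − 7.937)/(1.036 − (0)) = 0.508.
μ = 7.937 − (0)·0.508 = 7.937.

μ ≈ 7.937, σ ≈ 0.508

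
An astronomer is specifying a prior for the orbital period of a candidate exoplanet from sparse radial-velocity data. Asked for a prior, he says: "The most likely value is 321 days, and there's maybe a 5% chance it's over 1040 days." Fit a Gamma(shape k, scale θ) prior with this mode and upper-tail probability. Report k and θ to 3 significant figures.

k ≈ 2.89, θ ≈ 169

Gamma(k,θ) with k>1 has mode (k−1)θ, so θ = 321/(k−1).
Need P(X < 1040) = 0.95 with θ tied to k this way. Start at k = 2, θ = 321: P(X<1040) ≈ 0.834.
Too low — raise k to concentrate. Iterating converges to k ≈ 2.89.
Then θ = 321/(2.89−1) ≈ 169.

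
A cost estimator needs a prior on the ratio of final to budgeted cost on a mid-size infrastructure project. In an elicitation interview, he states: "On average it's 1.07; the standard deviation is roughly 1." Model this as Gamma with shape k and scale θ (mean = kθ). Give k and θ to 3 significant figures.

k ≈ 1.14, θ ≈ 0.935

For Gamma(k, scale θ): mean = kθ, variance = kθ², so CV = 1/√k.
CV = SD/mean = 1/1.07 = 0.9346, hence k = 1/CV² = 1.14.
Then θ = mean/k = 1.07/1.14 = 0.935.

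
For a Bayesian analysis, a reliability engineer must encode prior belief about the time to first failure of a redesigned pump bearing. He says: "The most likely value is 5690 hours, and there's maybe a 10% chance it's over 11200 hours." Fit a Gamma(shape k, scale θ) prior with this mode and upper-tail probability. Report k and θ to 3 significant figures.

k ≈ 5.18, θ ≈ 1360

Gamma(k,θ) with k>1 has mode (k−1)θ, so θ = 5690/(k−1).
Need P(X < 11200) = 0.9 with θ tied to k this way. Start at k = 2, θ = 5690: P(X<11200) ≈ 0.585.
Too low — raise k to concentrate. Iterating converges to k ≈ 5.18.
Then θ = 5690/(5.18−1) ≈ 1360.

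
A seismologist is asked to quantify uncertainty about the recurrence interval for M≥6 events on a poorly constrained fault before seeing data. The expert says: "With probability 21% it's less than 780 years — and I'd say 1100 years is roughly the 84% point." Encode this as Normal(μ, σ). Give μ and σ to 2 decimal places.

μ = 923.29, σ = 177.69

For Normal(μ,σ), the p-quantile is μ + z_p·σ. Here z_{0.21} = -0.8064, z_{0.84} = 0.9945.
So 780 = μ − 0.8064σ and 1100 = μ + 0.9945σ.
Subtracting: σ = (1100 − 780)/(0.9945 − (-0.8064)) = 177.69.
Then μ = 780 − (-0.8064)·177.69 = 923.29.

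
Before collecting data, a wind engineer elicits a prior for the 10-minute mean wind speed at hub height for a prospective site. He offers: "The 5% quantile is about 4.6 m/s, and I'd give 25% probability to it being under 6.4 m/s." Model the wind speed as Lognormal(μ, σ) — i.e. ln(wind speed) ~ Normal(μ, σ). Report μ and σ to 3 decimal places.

If T ~ Lognormal(μ,σ) then ln T ~ Normal(μ,σ), so the p-quantile of ln T is μ + z_p·σ.
ln(4.6) = 1.526 and ln(6.4) = 1.856; z_{0.05} = -1.645, z_{0.25} = -0.6745.
σ = (1.856 − 1.526)/(-0.6745 − (-1.645)) = 0.340.
μ = 1.526 − (-1.645)·0.340 = 2.086.

μ ≈ 2.086, σ ≈ 0.340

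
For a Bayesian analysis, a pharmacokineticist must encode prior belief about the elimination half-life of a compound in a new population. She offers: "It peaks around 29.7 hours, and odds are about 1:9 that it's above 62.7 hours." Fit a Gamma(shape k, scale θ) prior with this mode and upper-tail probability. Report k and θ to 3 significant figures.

k ≈ 4.44, θ ≈ 8.63

Gamma(k,θ) with k>1 has mode (k−1)θ, so θ = 29.7/(k−1).
Need P(X < 62.7) = 0.9 with θ tied to k this way. Start at k = 2, θ = 29.7: P(X<62.7) ≈ 0.623.
Too low — raise k to concentrate. Iterating converges to k ≈ 4.44.
Then θ = 29.7/(4.44−1) ≈ 8.63.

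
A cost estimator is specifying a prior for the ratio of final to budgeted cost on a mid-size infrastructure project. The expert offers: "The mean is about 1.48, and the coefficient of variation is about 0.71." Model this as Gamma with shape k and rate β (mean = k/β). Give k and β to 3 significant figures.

k ≈ 1.98, β ≈ 1.34

For Gamma(k, rate β): mean = k/β, variance = k/β², so CV = 1/√k.
CV = 0.71, hence k = 1/CV² = 1.98.
Then β = k/mean = 1.98/1.48 = 1.34.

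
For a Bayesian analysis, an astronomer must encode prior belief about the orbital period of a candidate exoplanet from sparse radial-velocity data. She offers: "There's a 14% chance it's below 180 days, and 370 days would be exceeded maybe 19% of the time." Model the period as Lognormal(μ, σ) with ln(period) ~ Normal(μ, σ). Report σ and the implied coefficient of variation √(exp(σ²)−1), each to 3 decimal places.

If T ~ Lognormal(μ,σ) then ln T ~ Normal(μ,σ), so the p-quantile of ln T is μ + z_p·σ.
ln(180) = 5.193 and ln(370) = 5.914; z_{0.14} = -1.08, z_{0.81} = 0.8779.
σ = (5.914 − 5.193)/(0.8779 − (-1.08)) = 0.368.
μ = 5.193 − (-1.08)·0.368 = 5.590.
CV = √(exp(σ²)−1) = √(exp(0.1354)−1) = 0.381.

σ ≈ 0.368, CV ≈ 0.381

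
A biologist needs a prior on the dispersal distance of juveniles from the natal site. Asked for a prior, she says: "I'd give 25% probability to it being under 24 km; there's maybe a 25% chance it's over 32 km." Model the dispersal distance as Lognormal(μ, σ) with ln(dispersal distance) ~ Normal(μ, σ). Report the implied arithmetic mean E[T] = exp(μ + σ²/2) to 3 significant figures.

If T ~ Lognormal(μ,σ) then ln T ~ Normal(μ,σ), so the p-quantile of ln T is μ + z_p·σ.
ln(24) = 3.178 and ln(32) = 3.466; z_{0.25} = -0.6745, z_{0.75} = 0.6745.
σ = (3.466 − 3.178)/(0.6745 − (-0.6745)) = 0.213.
μ = 3.178 − (-0.6745)·0.213 = 3.322.
E[T] = exp(μ + σ²/2) = exp(3.322 + 0.0227) = 28.4 km.

E[T] ≈ 28.4 km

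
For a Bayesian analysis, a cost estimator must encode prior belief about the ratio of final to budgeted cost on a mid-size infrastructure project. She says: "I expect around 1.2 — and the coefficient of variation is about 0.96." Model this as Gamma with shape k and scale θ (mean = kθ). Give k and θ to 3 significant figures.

For Gamma(k, scale θ): mean = kθ, variance = kθ², so CV = 1/√k.
CV = 0.96, hence k = 1/CV² = 1.09.
Then θ = mean/k = 1.2/1.09 = 1.11.

k ≈ 1.09, θ ≈ 1.11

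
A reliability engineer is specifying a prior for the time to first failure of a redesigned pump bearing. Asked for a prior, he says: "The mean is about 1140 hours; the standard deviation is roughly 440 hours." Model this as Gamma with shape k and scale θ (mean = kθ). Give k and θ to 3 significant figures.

k ≈ 6.71, θ ≈ 170

For Gamma(k, scale θ): mean = kθ, variance = kθ², so CV = 1/√k.
CV = SD/mean = 440/1140 = 0.386, hence k = 1/CV² = 6.71.
Then θ = mean/k = 1140/6.71 = 170.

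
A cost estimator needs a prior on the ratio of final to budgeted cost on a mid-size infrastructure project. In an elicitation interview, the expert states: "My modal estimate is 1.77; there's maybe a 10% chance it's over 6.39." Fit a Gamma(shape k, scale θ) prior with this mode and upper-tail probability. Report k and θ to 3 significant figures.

Gamma(k,θ) with k>1 has mode (k−1)θ, so θ = 1.77/(k−1).
Need P(X < 6.39) = 0.9 with θ tied to k this way. Start at k = 2, θ = 1.77: P(X<6.39) ≈ 0.875.
Too low — raise k to concentrate. Iterating converges to k ≈ 2.13.
Then θ = 1.77/(2.13−1) ≈ 1.56.

k ≈ 2.13, θ ≈ 1.56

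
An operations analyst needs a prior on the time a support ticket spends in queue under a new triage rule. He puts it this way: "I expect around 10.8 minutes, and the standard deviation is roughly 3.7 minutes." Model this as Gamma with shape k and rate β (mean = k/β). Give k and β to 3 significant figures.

For Gamma(k, rate β): mean = k/β, variance = k/β², so CV = 1/√k.
CV = SD/mean = 3.7/10.8 = 0.3426, hence k = 1/CV² = 8.52.
Then β = k/mean = 8.52/10.8 = 0.789.

k ≈ 8.52, β ≈ 0.789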